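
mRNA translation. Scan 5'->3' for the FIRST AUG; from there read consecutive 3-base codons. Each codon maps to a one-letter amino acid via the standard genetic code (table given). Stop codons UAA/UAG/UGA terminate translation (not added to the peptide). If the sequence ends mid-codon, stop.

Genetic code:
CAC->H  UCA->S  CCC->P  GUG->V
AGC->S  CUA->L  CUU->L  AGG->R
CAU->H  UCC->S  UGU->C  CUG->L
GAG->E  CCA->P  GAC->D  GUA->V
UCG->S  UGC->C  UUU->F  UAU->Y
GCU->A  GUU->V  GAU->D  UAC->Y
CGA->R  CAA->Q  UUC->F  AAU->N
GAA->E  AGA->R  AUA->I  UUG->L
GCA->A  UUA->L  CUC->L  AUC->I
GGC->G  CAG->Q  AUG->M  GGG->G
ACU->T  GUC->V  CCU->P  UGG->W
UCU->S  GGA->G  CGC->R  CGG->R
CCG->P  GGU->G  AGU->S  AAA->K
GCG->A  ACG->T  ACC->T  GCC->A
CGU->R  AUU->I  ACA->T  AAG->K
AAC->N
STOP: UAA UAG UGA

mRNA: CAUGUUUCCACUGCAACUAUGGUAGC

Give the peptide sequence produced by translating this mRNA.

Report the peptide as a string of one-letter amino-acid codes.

Answer: MFPLQLW

Derivation:
start AUG at pos 1
pos 1: AUG -> M; peptide=M
pos 4: UUU -> F; peptide=MF
pos 7: CCA -> P; peptide=MFP
pos 10: CUG -> L; peptide=MFPL
pos 13: CAA -> Q; peptide=MFPLQ
pos 16: CUA -> L; peptide=MFPLQL
pos 19: UGG -> W; peptide=MFPLQLW
pos 22: UAG -> STOP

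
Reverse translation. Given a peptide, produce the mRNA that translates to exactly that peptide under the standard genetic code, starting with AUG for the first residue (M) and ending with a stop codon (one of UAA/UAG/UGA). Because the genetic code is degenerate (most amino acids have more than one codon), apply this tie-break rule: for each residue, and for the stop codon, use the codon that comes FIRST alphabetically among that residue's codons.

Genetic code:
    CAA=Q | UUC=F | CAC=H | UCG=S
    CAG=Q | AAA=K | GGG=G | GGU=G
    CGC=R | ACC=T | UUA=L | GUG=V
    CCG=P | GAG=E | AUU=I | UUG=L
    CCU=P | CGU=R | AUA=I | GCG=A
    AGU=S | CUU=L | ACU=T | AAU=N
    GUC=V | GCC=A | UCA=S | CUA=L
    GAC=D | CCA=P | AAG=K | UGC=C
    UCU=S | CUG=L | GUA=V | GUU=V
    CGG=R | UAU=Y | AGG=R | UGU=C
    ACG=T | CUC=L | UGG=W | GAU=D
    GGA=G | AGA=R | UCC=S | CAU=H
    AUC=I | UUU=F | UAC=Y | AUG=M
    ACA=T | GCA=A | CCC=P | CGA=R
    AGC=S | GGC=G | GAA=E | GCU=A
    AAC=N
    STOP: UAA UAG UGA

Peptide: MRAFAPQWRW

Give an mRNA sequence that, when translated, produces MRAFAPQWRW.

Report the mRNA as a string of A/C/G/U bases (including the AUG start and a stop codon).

residue 1: M -> AUG (start codon)
residue 2: R codons sorted = AGA,AGG,CGA,CGC,CGG,CGU -> pick first = AGA
residue 3: A codons sorted = GCA,GCC,GCG,GCU -> pick first = GCA
residue 4: F codons sorted = UUC,UUU -> pick first = UUC
residue 5: A codons sorted = GCA,GCC,GCG,GCU -> pick first = GCA
residue 6: P codons sorted = CCA,CCC,CCG,CCU -> pick first = CCA
residue 7: Q codons sorted = CAA,CAG -> pick first = CAA
residue 8: W -> UGG (only codon)
residue 9: R codons sorted = AGA,AGG,CGA,CGC,CGG,CGU -> pick first = AGA
residue 10: W -> UGG (only codon)
terminator: stop codons sorted = UAA,UAG,UGA -> pick first = UAA

Answer: mRNA: AUGAGAGCAUUCGCACCACAAUGGAGAUGGUAA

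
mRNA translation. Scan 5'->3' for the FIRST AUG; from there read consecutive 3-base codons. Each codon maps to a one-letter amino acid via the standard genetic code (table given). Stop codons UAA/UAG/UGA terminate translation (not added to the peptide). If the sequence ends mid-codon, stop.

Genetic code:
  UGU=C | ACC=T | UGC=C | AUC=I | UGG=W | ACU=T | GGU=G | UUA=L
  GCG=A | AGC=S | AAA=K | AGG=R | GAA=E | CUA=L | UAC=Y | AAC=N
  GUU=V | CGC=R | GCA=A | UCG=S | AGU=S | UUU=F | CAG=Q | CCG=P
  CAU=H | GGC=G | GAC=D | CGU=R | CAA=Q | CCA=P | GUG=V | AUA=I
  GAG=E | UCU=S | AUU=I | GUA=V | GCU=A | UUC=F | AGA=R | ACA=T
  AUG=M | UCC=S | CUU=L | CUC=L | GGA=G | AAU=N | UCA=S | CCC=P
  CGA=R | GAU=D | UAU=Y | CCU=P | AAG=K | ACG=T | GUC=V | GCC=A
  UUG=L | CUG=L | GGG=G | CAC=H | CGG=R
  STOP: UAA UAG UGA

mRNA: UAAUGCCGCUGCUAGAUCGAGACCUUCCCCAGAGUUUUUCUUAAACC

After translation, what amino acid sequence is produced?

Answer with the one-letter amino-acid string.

start AUG at pos 2
pos 2: AUG -> M; peptide=M
pos 5: CCG -> P; peptide=MP
pos 8: CUG -> L; peptide=MPL
pos 11: CUA -> L; peptide=MPLL
pos 14: GAU -> D; peptide=MPLLD
pos 17: CGA -> R; peptide=MPLLDR
pos 20: GAC -> D; peptide=MPLLDRD
pos 23: CUU -> L; peptide=MPLLDRDL
pos 26: CCC -> P; peptide=MPLLDRDLP
pos 29: CAG -> Q; peptide=MPLLDRDLPQ
pos 32: AGU -> S; peptide=MPLLDRDLPQS
pos 35: UUU -> F; peptide=MPLLDRDLPQSF
pos 38: UCU -> S; peptide=MPLLDRDLPQSFS
pos 41: UAA -> STOP

Answer: MPLLDRDLPQSFS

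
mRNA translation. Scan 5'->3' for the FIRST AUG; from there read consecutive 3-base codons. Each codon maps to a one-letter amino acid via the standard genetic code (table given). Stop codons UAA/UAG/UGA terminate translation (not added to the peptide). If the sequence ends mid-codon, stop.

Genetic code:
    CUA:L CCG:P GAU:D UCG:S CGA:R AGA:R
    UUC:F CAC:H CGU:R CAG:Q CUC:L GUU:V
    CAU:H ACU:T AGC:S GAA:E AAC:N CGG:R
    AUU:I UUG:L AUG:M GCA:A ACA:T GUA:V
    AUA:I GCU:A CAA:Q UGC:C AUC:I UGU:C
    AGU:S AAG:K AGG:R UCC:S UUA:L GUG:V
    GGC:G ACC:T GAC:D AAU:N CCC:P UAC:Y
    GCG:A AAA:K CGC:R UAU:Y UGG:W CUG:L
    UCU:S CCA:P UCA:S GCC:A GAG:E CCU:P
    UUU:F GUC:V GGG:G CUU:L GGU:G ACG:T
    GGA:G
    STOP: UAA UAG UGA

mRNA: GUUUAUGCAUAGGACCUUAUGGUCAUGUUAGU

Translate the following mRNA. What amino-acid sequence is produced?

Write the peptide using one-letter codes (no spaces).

start AUG at pos 4
pos 4: AUG -> M; peptide=M
pos 7: CAU -> H; peptide=MH
pos 10: AGG -> R; peptide=MHR
pos 13: ACC -> T; peptide=MHRT
pos 16: UUA -> L; peptide=MHRTL
pos 19: UGG -> W; peptide=MHRTLW
pos 22: UCA -> S; peptide=MHRTLWS
pos 25: UGU -> C; peptide=MHRTLWSC
pos 28: UAG -> STOP

Answer: MHRTLWSC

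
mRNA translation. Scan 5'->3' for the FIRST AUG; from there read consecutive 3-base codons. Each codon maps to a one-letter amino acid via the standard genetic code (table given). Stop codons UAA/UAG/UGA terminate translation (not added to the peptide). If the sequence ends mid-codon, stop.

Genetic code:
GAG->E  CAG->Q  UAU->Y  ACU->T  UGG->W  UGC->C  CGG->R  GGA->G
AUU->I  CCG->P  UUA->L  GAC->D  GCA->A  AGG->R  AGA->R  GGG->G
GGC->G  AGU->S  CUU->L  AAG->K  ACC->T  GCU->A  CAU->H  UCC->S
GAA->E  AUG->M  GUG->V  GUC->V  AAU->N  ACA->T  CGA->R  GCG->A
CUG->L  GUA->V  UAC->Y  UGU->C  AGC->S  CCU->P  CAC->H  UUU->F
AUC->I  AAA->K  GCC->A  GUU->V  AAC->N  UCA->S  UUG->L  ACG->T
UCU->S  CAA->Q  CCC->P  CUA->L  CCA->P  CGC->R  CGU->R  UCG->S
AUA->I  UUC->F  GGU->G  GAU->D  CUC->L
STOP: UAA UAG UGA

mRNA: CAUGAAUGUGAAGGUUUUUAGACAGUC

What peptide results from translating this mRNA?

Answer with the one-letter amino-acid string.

start AUG at pos 1
pos 1: AUG -> M; peptide=M
pos 4: AAU -> N; peptide=MN
pos 7: GUG -> V; peptide=MNV
pos 10: AAG -> K; peptide=MNVK
pos 13: GUU -> V; peptide=MNVKV
pos 16: UUU -> F; peptide=MNVKVF
pos 19: AGA -> R; peptide=MNVKVFR
pos 22: CAG -> Q; peptide=MNVKVFRQ
pos 25: only 2 nt remain (<3), stop (end of mRNA)

Answer: MNVKVFRQ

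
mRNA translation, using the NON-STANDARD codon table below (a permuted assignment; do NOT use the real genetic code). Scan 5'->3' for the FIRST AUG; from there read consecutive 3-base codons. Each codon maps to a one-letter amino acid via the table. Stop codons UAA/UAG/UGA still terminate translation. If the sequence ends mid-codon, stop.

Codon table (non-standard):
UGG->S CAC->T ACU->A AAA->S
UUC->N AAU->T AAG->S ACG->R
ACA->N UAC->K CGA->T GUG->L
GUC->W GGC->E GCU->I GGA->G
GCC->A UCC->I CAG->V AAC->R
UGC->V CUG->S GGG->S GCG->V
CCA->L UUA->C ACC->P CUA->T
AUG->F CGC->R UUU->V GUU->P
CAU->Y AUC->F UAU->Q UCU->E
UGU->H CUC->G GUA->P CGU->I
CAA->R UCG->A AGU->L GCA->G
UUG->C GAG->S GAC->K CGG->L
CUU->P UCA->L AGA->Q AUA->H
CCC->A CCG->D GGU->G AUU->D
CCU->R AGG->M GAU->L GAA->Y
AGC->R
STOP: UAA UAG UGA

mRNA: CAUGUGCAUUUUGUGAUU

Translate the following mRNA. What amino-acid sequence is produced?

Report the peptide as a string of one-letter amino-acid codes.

start AUG at pos 1
pos 1: AUG -> F; peptide=F
pos 4: UGC -> V; peptide=FV
pos 7: AUU -> D; peptide=FVD
pos 10: UUG -> C; peptide=FVDC
pos 13: UGA -> STOP

Answer: FVDC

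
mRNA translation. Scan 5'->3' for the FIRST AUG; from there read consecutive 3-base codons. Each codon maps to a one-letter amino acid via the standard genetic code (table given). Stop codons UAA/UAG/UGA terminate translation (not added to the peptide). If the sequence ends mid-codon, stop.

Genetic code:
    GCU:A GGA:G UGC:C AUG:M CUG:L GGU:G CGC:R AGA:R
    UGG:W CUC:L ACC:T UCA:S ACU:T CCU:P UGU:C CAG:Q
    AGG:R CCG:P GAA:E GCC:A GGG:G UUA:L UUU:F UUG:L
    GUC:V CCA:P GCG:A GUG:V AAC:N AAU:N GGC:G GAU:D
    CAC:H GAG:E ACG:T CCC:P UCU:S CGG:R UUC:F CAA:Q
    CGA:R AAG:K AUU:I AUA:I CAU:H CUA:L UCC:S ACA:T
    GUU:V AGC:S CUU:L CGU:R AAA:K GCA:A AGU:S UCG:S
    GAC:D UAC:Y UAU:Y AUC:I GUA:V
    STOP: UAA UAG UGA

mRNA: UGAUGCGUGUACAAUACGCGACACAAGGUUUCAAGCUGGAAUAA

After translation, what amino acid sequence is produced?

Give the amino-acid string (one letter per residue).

start AUG at pos 2
pos 2: AUG -> M; peptide=M
pos 5: CGU -> R; peptide=MR
pos 8: GUA -> V; peptide=MRV
pos 11: CAA -> Q; peptide=MRVQ
pos 14: UAC -> Y; peptide=MRVQY
pos 17: GCG -> A; peptide=MRVQYA
pos 20: ACA -> T; peptide=MRVQYAT
pos 23: CAA -> Q; peptide=MRVQYATQ
pos 26: GGU -> G; peptide=MRVQYATQG
pos 29: UUC -> F; peptide=MRVQYATQGF
pos 32: AAG -> K; peptide=MRVQYATQGFK
pos 35: CUG -> L; peptide=MRVQYATQGFKL
pos 38: GAA -> E; peptide=MRVQYATQGFKLE
pos 41: UAA -> STOP

Answer: MRVQYATQGFKLE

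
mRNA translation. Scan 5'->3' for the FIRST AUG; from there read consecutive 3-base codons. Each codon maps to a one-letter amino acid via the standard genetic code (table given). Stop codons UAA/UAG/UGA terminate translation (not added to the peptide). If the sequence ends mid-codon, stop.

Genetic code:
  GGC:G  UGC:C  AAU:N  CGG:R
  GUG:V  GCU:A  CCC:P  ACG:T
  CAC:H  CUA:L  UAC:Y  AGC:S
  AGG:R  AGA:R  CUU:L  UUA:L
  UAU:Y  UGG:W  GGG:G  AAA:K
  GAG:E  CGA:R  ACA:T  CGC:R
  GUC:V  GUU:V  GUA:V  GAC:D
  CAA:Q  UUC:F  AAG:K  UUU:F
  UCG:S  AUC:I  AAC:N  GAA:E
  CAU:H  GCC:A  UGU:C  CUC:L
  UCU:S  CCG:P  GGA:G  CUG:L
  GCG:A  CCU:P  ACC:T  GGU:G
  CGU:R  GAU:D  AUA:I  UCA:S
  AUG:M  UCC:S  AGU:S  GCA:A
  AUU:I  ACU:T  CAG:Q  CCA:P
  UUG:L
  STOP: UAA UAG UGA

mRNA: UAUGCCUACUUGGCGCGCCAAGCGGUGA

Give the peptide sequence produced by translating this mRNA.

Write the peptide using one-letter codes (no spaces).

start AUG at pos 1
pos 1: AUG -> M; peptide=M
pos 4: CCU -> P; peptide=MP
pos 7: ACU -> T; peptide=MPT
pos 10: UGG -> W; peptide=MPTW
pos 13: CGC -> R; peptide=MPTWR
pos 16: GCC -> A; peptide=MPTWRA
pos 19: AAG -> K; peptide=MPTWRAK
pos 22: CGG -> R; peptide=MPTWRAKR
pos 25: UGA -> STOP

Answer: MPTWRAKR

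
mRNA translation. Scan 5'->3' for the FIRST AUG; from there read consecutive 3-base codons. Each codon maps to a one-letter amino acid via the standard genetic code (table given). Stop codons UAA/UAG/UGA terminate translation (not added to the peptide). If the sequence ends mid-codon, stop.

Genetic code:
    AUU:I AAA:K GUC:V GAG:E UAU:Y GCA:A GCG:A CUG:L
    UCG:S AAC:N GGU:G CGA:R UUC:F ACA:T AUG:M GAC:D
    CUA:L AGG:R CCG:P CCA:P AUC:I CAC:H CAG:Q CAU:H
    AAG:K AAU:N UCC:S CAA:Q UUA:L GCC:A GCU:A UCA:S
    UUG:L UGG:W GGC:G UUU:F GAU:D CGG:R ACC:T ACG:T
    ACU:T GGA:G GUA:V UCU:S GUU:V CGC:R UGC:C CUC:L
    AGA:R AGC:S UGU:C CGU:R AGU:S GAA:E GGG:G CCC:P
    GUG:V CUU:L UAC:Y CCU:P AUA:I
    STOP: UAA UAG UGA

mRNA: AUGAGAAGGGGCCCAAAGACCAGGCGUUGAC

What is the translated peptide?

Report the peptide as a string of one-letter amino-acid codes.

Answer: MRRGPKTRR

Derivation:
start AUG at pos 0
pos 0: AUG -> M; peptide=M
pos 3: AGA -> R; peptide=MR
pos 6: AGG -> R; peptide=MRR
pos 9: GGC -> G; peptide=MRRG
pos 12: CCA -> P; peptide=MRRGP
pos 15: AAG -> K; peptide=MRRGPK
pos 18: ACC -> T; peptide=MRRGPKT
pos 21: AGG -> R; peptide=MRRGPKTR
pos 24: CGU -> R; peptide=MRRGPKTRR
pos 27: UGA -> STOP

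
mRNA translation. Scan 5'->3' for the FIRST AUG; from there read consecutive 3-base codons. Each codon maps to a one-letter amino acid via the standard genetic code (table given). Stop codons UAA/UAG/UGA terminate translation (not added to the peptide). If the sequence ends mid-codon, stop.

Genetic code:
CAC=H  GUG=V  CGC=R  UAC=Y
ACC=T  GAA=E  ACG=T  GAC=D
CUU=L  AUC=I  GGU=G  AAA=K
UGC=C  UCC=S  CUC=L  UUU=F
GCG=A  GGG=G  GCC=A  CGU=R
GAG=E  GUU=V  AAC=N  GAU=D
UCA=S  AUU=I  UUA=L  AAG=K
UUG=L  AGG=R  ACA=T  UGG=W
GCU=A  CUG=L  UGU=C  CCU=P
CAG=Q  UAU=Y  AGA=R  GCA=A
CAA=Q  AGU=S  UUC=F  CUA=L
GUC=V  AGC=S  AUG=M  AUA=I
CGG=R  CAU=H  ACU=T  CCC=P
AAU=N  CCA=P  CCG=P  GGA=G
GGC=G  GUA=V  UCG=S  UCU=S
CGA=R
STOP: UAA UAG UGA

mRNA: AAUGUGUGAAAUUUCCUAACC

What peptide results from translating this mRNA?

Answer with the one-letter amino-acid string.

start AUG at pos 1
pos 1: AUG -> M; peptide=M
pos 4: UGU -> C; peptide=MC
pos 7: GAA -> E; peptide=MCE
pos 10: AUU -> I; peptide=MCEI
pos 13: UCC -> S; peptide=MCEIS
pos 16: UAA -> STOP

Answer: MCEIS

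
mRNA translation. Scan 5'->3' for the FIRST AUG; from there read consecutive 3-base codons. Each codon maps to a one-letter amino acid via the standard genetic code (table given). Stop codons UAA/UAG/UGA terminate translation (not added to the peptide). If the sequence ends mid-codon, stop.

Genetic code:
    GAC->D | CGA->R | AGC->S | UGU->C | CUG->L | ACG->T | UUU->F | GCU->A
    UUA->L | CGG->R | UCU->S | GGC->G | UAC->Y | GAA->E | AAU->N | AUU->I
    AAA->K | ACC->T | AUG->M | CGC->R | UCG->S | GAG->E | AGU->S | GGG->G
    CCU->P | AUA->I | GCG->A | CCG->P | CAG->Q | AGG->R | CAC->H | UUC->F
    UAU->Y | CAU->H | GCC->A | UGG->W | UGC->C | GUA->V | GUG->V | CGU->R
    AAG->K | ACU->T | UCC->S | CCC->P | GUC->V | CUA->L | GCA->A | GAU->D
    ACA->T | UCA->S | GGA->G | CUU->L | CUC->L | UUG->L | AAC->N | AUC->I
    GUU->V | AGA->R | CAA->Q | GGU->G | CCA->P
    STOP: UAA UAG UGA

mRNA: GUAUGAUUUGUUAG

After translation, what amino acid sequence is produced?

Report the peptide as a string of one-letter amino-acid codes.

Answer: MIC

Derivation:
start AUG at pos 2
pos 2: AUG -> M; peptide=M
pos 5: AUU -> I; peptide=MI
pos 8: UGU -> C; peptide=MIC
pos 11: UAG -> STOP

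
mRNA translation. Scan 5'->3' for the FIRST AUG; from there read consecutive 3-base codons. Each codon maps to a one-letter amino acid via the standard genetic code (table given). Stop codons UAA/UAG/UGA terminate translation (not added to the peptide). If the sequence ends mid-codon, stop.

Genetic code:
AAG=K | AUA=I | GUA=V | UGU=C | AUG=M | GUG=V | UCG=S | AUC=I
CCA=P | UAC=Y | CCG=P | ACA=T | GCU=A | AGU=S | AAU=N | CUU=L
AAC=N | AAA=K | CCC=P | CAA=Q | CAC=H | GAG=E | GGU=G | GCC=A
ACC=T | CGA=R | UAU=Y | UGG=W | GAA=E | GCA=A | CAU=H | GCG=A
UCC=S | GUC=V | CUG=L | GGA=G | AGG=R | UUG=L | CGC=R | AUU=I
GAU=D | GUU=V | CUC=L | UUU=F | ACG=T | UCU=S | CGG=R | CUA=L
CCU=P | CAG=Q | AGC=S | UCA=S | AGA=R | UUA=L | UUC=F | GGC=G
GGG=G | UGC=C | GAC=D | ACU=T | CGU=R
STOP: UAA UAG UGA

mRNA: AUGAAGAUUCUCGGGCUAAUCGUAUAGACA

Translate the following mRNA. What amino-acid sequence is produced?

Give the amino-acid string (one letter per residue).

start AUG at pos 0
pos 0: AUG -> M; peptide=M
pos 3: AAG -> K; peptide=MK
pos 6: AUU -> I; peptide=MKI
pos 9: CUC -> L; peptide=MKIL
pos 12: GGG -> G; peptide=MKILG
pos 15: CUA -> L; peptide=MKILGL
pos 18: AUC -> I; peptide=MKILGLI
pos 21: GUA -> V; peptide=MKILGLIV
pos 24: UAG -> STOP

Answer: MKILGLIV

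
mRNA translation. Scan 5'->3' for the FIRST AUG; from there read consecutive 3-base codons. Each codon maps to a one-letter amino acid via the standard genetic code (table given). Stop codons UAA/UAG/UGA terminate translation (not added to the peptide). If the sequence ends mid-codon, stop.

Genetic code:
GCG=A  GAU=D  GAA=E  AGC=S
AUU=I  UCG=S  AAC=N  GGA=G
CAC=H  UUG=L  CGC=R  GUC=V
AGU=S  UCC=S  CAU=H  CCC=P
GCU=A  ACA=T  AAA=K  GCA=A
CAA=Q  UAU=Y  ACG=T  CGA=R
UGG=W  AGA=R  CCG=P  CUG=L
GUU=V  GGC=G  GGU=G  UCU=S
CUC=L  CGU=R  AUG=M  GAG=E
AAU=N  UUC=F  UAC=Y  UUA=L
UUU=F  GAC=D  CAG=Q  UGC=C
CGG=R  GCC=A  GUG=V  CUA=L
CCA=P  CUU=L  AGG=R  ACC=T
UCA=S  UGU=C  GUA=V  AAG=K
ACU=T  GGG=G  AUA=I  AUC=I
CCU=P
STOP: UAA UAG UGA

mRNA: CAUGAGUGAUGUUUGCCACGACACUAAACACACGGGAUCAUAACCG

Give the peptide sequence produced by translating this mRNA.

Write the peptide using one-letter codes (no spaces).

start AUG at pos 1
pos 1: AUG -> M; peptide=M
pos 4: AGU -> S; peptide=MS
pos 7: GAU -> D; peptide=MSD
pos 10: GUU -> V; peptide=MSDV
pos 13: UGC -> C; peptide=MSDVC
pos 16: CAC -> H; peptide=MSDVCH
pos 19: GAC -> D; peptide=MSDVCHD
pos 22: ACU -> T; peptide=MSDVCHDT
pos 25: AAA -> K; peptide=MSDVCHDTK
pos 28: CAC -> H; peptide=MSDVCHDTKH
pos 31: ACG -> T; peptide=MSDVCHDTKHT
pos 34: GGA -> G; peptide=MSDVCHDTKHTG
pos 37: UCA -> S; peptide=MSDVCHDTKHTGS
pos 40: UAA -> STOP

Answer: MSDVCHDTKHTGS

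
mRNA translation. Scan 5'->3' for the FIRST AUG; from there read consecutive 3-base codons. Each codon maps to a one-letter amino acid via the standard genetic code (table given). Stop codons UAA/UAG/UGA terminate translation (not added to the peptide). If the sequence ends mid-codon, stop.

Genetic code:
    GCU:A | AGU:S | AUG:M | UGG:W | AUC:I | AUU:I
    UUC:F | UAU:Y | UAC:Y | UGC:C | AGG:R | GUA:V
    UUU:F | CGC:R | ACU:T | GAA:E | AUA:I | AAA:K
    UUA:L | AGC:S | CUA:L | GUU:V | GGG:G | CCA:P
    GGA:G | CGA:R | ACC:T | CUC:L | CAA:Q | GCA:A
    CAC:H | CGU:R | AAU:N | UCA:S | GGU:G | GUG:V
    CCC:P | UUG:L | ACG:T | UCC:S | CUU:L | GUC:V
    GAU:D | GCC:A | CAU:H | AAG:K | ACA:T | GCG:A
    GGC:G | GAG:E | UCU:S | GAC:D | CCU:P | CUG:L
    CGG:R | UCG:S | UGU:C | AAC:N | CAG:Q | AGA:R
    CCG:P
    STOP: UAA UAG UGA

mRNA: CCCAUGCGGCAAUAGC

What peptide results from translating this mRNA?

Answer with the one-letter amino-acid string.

Answer: MRQ

Derivation:
start AUG at pos 3
pos 3: AUG -> M; peptide=M
pos 6: CGG -> R; peptide=MR
pos 9: CAA -> Q; peptide=MRQ
pos 12: UAG -> STOP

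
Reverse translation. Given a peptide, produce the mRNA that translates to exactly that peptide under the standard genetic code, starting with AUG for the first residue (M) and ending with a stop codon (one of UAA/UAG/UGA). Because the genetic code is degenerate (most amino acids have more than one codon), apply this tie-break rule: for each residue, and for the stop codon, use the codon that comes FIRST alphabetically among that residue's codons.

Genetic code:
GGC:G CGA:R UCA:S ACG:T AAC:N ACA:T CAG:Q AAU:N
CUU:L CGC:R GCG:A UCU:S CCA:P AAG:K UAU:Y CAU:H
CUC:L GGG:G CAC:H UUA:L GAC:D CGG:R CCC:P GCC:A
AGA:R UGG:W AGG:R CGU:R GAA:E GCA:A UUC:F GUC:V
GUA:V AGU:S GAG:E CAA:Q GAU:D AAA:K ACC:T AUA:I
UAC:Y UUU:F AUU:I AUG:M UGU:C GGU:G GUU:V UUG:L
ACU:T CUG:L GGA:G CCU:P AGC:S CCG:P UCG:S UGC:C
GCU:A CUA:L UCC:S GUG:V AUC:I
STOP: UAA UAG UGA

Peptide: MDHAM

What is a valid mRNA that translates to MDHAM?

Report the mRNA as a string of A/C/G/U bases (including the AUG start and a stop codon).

Answer: mRNA: AUGGACCACGCAAUGUAA

Derivation:
residue 1: M -> AUG (start codon)
residue 2: D codons sorted = GAC,GAU -> pick first = GAC
residue 3: H codons sorted = CAC,CAU -> pick first = CAC
residue 4: A codons sorted = GCA,GCC,GCG,GCU -> pick first = GCA
residue 5: M -> AUG (only codon)
terminator: stop codons sorted = UAA,UAG,UGA -> pick first = UAA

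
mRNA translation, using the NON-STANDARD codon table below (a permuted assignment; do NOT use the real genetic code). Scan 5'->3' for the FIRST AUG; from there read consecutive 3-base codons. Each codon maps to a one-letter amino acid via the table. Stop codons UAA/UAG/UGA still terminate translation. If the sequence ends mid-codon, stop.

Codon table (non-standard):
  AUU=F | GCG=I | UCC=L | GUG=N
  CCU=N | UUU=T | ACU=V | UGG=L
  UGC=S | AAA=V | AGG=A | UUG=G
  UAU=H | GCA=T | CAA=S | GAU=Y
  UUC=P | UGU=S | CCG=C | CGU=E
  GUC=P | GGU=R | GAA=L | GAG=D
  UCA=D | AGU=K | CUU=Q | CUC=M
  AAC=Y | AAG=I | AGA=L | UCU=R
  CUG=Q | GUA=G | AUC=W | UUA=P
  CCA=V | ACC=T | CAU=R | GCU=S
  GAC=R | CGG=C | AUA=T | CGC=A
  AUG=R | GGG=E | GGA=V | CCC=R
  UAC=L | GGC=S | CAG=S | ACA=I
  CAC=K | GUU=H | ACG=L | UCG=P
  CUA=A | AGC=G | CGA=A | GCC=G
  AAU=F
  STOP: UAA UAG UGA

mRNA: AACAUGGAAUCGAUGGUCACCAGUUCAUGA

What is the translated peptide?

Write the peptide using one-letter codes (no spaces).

start AUG at pos 3
pos 3: AUG -> R; peptide=R
pos 6: GAA -> L; peptide=RL
pos 9: UCG -> P; peptide=RLP
pos 12: AUG -> R; peptide=RLPR
pos 15: GUC -> P; peptide=RLPRP
pos 18: ACC -> T; peptide=RLPRPT
pos 21: AGU -> K; peptide=RLPRPTK
pos 24: UCA -> D; peptide=RLPRPTKD
pos 27: UGA -> STOP

Answer: RLPRPTKD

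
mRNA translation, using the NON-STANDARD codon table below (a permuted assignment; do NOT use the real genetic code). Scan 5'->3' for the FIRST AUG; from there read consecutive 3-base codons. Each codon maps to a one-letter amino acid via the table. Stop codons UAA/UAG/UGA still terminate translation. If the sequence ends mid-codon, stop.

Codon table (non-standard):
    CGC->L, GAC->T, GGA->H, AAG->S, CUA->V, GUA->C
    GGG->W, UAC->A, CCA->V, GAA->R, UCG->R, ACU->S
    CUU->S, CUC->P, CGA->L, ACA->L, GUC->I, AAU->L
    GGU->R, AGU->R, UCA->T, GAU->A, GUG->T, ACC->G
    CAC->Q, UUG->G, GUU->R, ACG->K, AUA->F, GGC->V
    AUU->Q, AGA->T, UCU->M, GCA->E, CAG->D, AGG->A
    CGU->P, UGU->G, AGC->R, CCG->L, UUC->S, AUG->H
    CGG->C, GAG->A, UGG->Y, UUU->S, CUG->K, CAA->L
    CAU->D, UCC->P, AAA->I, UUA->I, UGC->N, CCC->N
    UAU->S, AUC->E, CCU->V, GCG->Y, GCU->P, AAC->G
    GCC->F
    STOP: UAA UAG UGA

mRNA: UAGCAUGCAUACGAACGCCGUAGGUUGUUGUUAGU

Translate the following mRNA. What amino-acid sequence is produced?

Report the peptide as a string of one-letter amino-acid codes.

Answer: HDKGFCRGG

Derivation:
start AUG at pos 4
pos 4: AUG -> H; peptide=H
pos 7: CAU -> D; peptide=HD
pos 10: ACG -> K; peptide=HDK
pos 13: AAC -> G; peptide=HDKG
pos 16: GCC -> F; peptide=HDKGF
pos 19: GUA -> C; peptide=HDKGFC
pos 22: GGU -> R; peptide=HDKGFCR
pos 25: UGU -> G; peptide=HDKGFCRG
pos 28: UGU -> G; peptide=HDKGFCRGG
pos 31: UAG -> STOP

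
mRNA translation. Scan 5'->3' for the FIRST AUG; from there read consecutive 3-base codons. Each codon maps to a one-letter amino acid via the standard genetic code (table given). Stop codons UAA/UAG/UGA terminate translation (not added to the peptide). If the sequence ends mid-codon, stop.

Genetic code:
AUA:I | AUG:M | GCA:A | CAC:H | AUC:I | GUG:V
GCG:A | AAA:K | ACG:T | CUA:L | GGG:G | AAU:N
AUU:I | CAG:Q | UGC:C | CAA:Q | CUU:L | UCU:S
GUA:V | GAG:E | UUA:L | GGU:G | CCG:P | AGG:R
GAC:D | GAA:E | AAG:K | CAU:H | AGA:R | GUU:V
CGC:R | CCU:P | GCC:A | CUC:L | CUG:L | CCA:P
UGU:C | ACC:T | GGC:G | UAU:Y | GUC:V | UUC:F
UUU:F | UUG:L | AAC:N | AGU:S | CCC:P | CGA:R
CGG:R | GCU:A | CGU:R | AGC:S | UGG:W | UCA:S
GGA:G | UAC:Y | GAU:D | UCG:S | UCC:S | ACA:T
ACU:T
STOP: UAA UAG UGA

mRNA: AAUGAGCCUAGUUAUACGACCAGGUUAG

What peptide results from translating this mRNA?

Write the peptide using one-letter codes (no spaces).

Answer: MSLVIRPG

Derivation:
start AUG at pos 1
pos 1: AUG -> M; peptide=M
pos 4: AGC -> S; peptide=MS
pos 7: CUA -> L; peptide=MSL
pos 10: GUU -> V; peptide=MSLV
pos 13: AUA -> I; peptide=MSLVI
pos 16: CGA -> R; peptide=MSLVIR
pos 19: CCA -> P; peptide=MSLVIRP
pos 22: GGU -> G; peptide=MSLVIRPG
pos 25: UAG -> STOP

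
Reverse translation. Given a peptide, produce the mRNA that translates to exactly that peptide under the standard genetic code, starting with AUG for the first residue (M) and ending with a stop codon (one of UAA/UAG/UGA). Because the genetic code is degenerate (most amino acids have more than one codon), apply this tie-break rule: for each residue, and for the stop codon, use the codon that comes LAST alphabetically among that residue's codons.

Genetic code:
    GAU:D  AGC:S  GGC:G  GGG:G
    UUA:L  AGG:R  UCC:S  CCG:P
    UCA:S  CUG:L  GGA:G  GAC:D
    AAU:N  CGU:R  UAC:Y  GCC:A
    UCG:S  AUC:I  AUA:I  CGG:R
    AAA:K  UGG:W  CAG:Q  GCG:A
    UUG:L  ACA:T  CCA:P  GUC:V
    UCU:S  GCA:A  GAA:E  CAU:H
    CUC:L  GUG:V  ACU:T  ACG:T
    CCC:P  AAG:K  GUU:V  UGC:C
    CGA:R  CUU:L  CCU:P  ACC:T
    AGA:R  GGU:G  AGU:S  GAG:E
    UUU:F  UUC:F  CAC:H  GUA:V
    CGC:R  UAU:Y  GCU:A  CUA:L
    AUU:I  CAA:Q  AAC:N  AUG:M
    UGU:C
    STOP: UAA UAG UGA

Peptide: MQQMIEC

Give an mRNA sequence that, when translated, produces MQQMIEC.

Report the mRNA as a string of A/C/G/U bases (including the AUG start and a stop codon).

Answer: mRNA: AUGCAGCAGAUGAUUGAGUGUUGA

Derivation:
residue 1: M -> AUG (start codon)
residue 2: Q codons sorted = CAA,CAG -> pick last = CAG
residue 3: Q codons sorted = CAA,CAG -> pick last = CAG
residue 4: M -> AUG (only codon)
residue 5: I codons sorted = AUA,AUC,AUU -> pick last = AUU
residue 6: E codons sorted = GAA,GAG -> pick last = GAG
residue 7: C codons sorted = UGC,UGU -> pick last = UGU
terminator: stop codons sorted = UAA,UAG,UGA -> pick last = UGA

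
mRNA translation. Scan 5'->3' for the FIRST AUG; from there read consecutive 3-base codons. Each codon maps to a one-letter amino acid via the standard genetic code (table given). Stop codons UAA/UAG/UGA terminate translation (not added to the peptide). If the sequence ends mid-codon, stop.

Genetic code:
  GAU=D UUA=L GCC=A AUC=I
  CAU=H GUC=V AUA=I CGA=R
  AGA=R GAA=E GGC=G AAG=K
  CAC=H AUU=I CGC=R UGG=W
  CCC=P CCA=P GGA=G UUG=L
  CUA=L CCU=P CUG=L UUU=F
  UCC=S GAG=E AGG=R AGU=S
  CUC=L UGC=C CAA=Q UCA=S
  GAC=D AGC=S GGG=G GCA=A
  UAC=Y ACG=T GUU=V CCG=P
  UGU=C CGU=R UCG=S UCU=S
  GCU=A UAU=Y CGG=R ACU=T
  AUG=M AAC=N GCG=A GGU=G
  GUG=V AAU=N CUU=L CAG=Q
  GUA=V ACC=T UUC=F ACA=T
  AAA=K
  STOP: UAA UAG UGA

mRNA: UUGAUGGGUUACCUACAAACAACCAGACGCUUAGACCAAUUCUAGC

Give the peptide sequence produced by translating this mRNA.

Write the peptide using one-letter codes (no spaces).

start AUG at pos 3
pos 3: AUG -> M; peptide=M
pos 6: GGU -> G; peptide=MG
pos 9: UAC -> Y; peptide=MGY
pos 12: CUA -> L; peptide=MGYL
pos 15: CAA -> Q; peptide=MGYLQ
pos 18: ACA -> T; peptide=MGYLQT
pos 21: ACC -> T; peptide=MGYLQTT
pos 24: AGA -> R; peptide=MGYLQTTR
pos 27: CGC -> R; peptide=MGYLQTTRR
pos 30: UUA -> L; peptide=MGYLQTTRRL
pos 33: GAC -> D; peptide=MGYLQTTRRLD
pos 36: CAA -> Q; peptide=MGYLQTTRRLDQ
pos 39: UUC -> F; peptide=MGYLQTTRRLDQF
pos 42: UAG -> STOP

Answer: MGYLQTTRRLDQF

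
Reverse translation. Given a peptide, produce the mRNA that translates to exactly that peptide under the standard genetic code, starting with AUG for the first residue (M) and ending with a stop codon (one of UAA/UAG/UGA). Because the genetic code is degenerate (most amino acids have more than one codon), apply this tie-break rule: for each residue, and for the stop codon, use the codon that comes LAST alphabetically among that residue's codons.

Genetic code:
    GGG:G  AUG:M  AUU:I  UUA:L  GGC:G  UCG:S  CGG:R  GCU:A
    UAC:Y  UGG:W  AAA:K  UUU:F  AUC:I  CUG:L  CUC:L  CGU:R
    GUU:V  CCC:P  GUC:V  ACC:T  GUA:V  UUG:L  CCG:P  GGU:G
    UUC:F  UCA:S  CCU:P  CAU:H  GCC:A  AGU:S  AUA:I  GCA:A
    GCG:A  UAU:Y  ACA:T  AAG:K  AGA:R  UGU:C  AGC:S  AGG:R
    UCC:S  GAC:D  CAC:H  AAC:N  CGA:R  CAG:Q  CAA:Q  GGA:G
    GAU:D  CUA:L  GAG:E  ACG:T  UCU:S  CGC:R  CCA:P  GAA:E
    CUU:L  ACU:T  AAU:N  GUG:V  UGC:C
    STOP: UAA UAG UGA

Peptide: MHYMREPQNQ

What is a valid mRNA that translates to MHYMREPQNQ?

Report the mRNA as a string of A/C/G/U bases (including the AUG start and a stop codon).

residue 1: M -> AUG (start codon)
residue 2: H codons sorted = CAC,CAU -> pick last = CAU
residue 3: Y codons sorted = UAC,UAU -> pick last = UAU
residue 4: M -> AUG (only codon)
residue 5: R codons sorted = AGA,AGG,CGA,CGC,CGG,CGU -> pick last = CGU
residue 6: E codons sorted = GAA,GAG -> pick last = GAG
residue 7: P codons sorted = CCA,CCC,CCG,CCU -> pick last = CCU
residue 8: Q codons sorted = CAA,CAG -> pick last = CAG
residue 9: N codons sorted = AAC,AAU -> pick last = AAU
residue 10: Q codons sorted = CAA,CAG -> pick last = CAG
terminator: stop codons sorted = UAA,UAG,UGA -> pick last = UGA

Answer: mRNA: AUGCAUUAUAUGCGUGAGCCUCAGAAUCAGUGA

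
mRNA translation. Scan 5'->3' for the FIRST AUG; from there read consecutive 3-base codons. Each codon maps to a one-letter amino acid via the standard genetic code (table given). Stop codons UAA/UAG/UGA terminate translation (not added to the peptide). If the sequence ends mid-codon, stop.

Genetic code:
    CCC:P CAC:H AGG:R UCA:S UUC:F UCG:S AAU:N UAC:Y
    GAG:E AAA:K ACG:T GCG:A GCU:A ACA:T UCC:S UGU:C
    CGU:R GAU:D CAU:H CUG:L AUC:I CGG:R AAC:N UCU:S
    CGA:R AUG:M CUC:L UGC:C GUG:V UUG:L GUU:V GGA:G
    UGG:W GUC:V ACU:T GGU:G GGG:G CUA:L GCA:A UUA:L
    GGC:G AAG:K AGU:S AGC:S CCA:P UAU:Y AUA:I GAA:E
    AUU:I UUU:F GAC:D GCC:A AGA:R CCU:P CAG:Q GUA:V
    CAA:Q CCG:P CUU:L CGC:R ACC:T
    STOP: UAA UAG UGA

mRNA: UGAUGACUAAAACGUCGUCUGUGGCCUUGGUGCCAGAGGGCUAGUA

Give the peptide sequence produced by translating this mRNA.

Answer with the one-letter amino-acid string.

Answer: MTKTSSVALVPEG

Derivation:
start AUG at pos 2
pos 2: AUG -> M; peptide=M
pos 5: ACU -> T; peptide=MT
pos 8: AAA -> K; peptide=MTK
pos 11: ACG -> T; peptide=MTKT
pos 14: UCG -> S; peptide=MTKTS
pos 17: UCU -> S; peptide=MTKTSS
pos 20: GUG -> V; peptide=MTKTSSV
pos 23: GCC -> A; peptide=MTKTSSVA
pos 26: UUG -> L; peptide=MTKTSSVAL
pos 29: GUG -> V; peptide=MTKTSSVALV
pos 32: CCA -> P; peptide=MTKTSSVALVP
pos 35: GAG -> E; peptide=MTKTSSVALVPE
pos 38: GGC -> G; peptide=MTKTSSVALVPEG
pos 41: UAG -> STOP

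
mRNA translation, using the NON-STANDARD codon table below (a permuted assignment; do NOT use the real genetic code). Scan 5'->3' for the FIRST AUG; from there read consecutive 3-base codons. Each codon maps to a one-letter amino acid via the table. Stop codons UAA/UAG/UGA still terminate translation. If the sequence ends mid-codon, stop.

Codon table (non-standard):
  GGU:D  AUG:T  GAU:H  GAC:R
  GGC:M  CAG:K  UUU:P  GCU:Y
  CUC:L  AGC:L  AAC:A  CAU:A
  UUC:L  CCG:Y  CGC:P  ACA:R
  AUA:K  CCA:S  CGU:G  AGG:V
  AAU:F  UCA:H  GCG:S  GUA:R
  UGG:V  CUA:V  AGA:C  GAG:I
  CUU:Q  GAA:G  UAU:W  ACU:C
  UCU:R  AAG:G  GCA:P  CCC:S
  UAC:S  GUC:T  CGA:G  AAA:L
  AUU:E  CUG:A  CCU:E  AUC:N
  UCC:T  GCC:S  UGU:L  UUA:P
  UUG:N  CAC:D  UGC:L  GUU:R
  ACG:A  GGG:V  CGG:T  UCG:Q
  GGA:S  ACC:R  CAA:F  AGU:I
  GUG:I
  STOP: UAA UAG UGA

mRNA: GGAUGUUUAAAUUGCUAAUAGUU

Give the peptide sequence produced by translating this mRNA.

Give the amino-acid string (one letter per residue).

start AUG at pos 2
pos 2: AUG -> T; peptide=T
pos 5: UUU -> P; peptide=TP
pos 8: AAA -> L; peptide=TPL
pos 11: UUG -> N; peptide=TPLN
pos 14: CUA -> V; peptide=TPLNV
pos 17: AUA -> K; peptide=TPLNVK
pos 20: GUU -> R; peptide=TPLNVKR
pos 23: only 0 nt remain (<3), stop (end of mRNA)

Answer: TPLNVKR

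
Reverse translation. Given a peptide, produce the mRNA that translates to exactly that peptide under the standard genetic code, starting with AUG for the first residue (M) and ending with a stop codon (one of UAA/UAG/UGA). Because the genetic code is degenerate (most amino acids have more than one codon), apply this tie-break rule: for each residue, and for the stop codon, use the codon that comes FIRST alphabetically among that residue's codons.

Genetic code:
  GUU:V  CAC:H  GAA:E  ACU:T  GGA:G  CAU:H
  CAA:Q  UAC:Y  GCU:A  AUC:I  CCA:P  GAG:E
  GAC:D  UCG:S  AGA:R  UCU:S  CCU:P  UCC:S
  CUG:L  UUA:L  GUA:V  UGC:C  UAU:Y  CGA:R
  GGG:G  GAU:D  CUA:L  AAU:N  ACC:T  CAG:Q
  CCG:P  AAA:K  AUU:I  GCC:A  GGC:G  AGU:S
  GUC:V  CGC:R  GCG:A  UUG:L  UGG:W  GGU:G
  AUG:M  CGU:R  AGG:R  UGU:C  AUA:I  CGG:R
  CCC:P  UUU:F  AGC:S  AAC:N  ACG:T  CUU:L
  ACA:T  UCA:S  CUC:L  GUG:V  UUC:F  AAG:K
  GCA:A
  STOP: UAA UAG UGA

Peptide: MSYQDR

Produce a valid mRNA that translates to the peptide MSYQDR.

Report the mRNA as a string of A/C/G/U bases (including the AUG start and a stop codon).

residue 1: M -> AUG (start codon)
residue 2: S codons sorted = AGC,AGU,UCA,UCC,UCG,UCU -> pick first = AGC
residue 3: Y codons sorted = UAC,UAU -> pick first = UAC
residue 4: Q codons sorted = CAA,CAG -> pick first = CAA
residue 5: D codons sorted = GAC,GAU -> pick first = GAC
residue 6: R codons sorted = AGA,AGG,CGA,CGC,CGG,CGU -> pick first = AGA
terminator: stop codons sorted = UAA,UAG,UGA -> pick first = UAA

Answer: mRNA: AUGAGCUACCAAGACAGAUAA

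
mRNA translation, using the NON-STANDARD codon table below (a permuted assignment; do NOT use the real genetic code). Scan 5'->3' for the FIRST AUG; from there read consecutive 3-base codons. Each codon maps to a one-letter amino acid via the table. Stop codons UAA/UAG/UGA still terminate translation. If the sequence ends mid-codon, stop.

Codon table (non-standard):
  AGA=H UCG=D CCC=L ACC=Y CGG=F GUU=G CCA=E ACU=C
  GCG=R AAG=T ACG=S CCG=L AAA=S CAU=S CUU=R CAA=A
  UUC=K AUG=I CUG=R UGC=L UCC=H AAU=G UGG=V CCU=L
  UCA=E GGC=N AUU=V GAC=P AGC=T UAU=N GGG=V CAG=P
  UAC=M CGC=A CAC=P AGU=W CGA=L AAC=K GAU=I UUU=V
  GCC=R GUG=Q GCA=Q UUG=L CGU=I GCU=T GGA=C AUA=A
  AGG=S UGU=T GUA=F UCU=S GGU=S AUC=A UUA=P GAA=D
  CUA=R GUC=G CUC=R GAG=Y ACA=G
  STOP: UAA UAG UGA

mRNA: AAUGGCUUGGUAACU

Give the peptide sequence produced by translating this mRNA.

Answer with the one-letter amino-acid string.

Answer: ITV

Derivation:
start AUG at pos 1
pos 1: AUG -> I; peptide=I
pos 4: GCU -> T; peptide=IT
pos 7: UGG -> V; peptide=ITV
pos 10: UAA -> STOP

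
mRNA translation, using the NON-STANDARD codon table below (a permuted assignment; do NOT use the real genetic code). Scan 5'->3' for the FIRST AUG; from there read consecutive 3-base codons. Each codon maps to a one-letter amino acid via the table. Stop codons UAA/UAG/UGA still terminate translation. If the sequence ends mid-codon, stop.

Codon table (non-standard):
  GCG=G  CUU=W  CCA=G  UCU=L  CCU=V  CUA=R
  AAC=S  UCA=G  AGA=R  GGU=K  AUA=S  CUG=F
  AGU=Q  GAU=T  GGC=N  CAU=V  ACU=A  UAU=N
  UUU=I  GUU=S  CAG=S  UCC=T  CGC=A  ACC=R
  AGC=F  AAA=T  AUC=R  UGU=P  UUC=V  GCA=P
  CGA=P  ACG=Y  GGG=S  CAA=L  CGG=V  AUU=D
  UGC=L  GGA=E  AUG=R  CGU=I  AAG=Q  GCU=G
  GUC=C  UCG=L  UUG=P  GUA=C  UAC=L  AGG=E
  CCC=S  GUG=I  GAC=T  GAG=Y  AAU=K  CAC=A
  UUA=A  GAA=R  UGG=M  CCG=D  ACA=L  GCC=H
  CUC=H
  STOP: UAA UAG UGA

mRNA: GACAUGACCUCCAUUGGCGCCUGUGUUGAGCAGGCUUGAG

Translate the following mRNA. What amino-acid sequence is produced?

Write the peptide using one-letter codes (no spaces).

start AUG at pos 3
pos 3: AUG -> R; peptide=R
pos 6: ACC -> R; peptide=RR
pos 9: UCC -> T; peptide=RRT
pos 12: AUU -> D; peptide=RRTD
pos 15: GGC -> N; peptide=RRTDN
pos 18: GCC -> H; peptide=RRTDNH
pos 21: UGU -> P; peptide=RRTDNHP
pos 24: GUU -> S; peptide=RRTDNHPS
pos 27: GAG -> Y; peptide=RRTDNHPSY
pos 30: CAG -> S; peptide=RRTDNHPSYS
pos 33: GCU -> G; peptide=RRTDNHPSYSG
pos 36: UGA -> STOP

Answer: RRTDNHPSYSG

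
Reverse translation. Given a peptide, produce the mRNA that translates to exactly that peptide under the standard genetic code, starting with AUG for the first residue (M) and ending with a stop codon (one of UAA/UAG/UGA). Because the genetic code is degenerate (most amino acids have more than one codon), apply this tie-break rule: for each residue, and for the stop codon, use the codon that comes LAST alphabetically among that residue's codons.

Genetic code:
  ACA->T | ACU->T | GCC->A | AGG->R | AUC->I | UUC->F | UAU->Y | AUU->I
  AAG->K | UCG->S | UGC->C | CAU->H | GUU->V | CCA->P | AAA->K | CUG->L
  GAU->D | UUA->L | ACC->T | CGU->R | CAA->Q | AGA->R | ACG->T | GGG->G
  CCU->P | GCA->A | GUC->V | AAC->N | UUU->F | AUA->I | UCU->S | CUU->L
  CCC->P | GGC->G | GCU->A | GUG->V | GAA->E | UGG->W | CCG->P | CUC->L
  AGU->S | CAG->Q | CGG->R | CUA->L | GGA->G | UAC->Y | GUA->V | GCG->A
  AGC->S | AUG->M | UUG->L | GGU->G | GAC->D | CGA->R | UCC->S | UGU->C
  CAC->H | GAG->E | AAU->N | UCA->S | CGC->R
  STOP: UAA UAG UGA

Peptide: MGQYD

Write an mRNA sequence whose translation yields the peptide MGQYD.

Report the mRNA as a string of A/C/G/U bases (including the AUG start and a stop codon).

Answer: mRNA: AUGGGUCAGUAUGAUUGA

Derivation:
residue 1: M -> AUG (start codon)
residue 2: G codons sorted = GGA,GGC,GGG,GGU -> pick last = GGU
residue 3: Q codons sorted = CAA,CAG -> pick last = CAG
residue 4: Y codons sorted = UAC,UAU -> pick last = UAU
residue 5: D codons sorted = GAC,GAU -> pick last = GAU
terminator: stop codons sorted = UAA,UAG,UGA -> pick last = UGA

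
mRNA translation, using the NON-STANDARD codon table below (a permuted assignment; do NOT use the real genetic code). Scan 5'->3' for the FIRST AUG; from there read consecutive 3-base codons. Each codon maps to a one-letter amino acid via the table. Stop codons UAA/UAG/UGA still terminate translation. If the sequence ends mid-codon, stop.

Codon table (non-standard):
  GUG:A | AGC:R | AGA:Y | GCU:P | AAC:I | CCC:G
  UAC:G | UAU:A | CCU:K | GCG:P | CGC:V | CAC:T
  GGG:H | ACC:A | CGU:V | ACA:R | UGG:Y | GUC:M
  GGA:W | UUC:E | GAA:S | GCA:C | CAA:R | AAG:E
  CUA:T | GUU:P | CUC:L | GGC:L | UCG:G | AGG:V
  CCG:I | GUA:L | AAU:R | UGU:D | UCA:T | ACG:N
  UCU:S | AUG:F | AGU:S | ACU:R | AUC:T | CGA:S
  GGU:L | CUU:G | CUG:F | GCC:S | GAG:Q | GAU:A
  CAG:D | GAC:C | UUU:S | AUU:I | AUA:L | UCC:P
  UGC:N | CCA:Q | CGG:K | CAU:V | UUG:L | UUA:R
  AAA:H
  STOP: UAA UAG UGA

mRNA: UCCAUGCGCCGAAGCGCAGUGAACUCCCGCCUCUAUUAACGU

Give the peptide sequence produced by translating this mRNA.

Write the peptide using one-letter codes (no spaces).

Answer: FVSRCAIPVLA

Derivation:
start AUG at pos 3
pos 3: AUG -> F; peptide=F
pos 6: CGC -> V; peptide=FV
pos 9: CGA -> S; peptide=FVS
pos 12: AGC -> R; peptide=FVSR
pos 15: GCA -> C; peptide=FVSRC
pos 18: GUG -> A; peptide=FVSRCA
pos 21: AAC -> I; peptide=FVSRCAI
pos 24: UCC -> P; peptide=FVSRCAIP
pos 27: CGC -> V; peptide=FVSRCAIPV
pos 30: CUC -> L; peptide=FVSRCAIPVL
pos 33: UAU -> A; peptide=FVSRCAIPVLA
pos 36: UAA -> STOP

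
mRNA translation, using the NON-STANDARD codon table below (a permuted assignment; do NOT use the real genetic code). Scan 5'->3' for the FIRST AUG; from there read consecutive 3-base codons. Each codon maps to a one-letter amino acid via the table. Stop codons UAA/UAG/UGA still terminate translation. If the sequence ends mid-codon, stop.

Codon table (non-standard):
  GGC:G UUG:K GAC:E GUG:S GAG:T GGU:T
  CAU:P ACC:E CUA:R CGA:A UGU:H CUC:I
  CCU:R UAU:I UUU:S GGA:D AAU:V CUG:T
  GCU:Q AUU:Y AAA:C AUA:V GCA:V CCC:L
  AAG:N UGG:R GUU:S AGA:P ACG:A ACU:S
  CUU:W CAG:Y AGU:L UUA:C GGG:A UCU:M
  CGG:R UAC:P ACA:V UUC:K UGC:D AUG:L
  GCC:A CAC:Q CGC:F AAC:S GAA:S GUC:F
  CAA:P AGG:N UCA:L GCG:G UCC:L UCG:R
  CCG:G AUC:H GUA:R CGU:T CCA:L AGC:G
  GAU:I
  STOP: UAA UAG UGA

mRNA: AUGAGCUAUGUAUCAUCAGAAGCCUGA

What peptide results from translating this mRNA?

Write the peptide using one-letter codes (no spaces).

start AUG at pos 0
pos 0: AUG -> L; peptide=L
pos 3: AGC -> G; peptide=LG
pos 6: UAU -> I; peptide=LGI
pos 9: GUA -> R; peptide=LGIR
pos 12: UCA -> L; peptide=LGIRL
pos 15: UCA -> L; peptide=LGIRLL
pos 18: GAA -> S; peptide=LGIRLLS
pos 21: GCC -> A; peptide=LGIRLLSA
pos 24: UGA -> STOP

Answer: LGIRLLSA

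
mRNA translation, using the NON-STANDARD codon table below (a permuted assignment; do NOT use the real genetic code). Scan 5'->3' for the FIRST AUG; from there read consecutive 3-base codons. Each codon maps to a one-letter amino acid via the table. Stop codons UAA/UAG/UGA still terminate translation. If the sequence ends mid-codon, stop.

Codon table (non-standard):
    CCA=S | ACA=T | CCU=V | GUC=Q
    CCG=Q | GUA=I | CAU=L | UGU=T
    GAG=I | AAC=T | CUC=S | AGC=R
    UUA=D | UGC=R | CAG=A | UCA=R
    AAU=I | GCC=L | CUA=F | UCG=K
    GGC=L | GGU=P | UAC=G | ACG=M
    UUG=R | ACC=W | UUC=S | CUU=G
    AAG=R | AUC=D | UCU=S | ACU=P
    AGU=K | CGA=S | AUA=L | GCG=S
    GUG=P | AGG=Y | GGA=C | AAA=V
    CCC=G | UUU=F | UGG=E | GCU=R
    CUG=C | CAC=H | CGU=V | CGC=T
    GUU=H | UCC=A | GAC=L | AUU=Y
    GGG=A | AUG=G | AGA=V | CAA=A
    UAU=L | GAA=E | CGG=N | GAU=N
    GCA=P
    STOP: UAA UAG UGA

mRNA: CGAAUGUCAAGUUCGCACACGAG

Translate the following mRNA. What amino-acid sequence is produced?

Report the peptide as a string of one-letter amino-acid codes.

start AUG at pos 3
pos 3: AUG -> G; peptide=G
pos 6: UCA -> R; peptide=GR
pos 9: AGU -> K; peptide=GRK
pos 12: UCG -> K; peptide=GRKK
pos 15: CAC -> H; peptide=GRKKH
pos 18: ACG -> M; peptide=GRKKHM
pos 21: only 2 nt remain (<3), stop (end of mRNA)

Answer: GRKKHM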